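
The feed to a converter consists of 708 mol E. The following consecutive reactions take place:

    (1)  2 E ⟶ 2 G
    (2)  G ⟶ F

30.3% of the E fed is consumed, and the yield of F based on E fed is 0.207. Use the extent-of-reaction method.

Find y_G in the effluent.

Conversion of E: E consumed = 2ξ₁ = 0.303 × 708 → ξ₁ = 107.3 mol.
Yield of F: 1ξ₂ / 708 = 0.207 → ξ₂ = 146.6 mol.
Outlet amounts (n = n₀ + Σ ν·ξ):
  E: 708 − 2(107.3) = 493.5
  G: 0 + 2(107.3) − 1(146.6) = 67.97
  F: 0 + 1(146.6) = 146.6
Total out = 708 mol; y_G = 67.97 / 708 = 0.096.

0.096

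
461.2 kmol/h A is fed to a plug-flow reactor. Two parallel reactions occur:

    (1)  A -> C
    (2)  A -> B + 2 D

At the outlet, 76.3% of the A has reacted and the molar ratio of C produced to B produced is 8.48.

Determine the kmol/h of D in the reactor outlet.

74.2 kmol/h

Conversion of A: A consumed = 0.763 × 461.2 = 351.9 kmol/h = 1ξ₁ + 1ξ₂.
Selectivity: 1ξ₁ / (1ξ₂) = 8.48 → ξ₁ = 8.48 ξ₂.
Substitute: (1·8.48 + 1) ξ₂ = 351.9 → ξ₂ = 37.12 kmol/h, ξ₁ = 314.8 kmol/h.
Outlet amounts (n = n₀ + Σ ν·ξ):
  A: 461.2 − 1(314.8) − 1(37.12) = 109.3
  C: 0 + 1(314.8) = 314.8
  B: 0 + 1(37.12) = 37.12
  D: 0 + 2(37.12) = 74.24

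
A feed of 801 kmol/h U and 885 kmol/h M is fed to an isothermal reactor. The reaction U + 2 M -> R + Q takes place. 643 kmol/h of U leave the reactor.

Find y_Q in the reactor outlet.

0.103

For U: n = n₀ − 1ξ → 643 = 801 − 1ξ, giving ξ = 158 kmol/h.
Outlet amounts (n = n₀ + ν ξ):
  U: 801 − 1(158) = 643
  M: 885 − 2(158) = 569
  R: 0 + 1(158) = 158
  Q: 0 + 1(158) = 158
Total out = 1528 kmol/h; y_Q = 158 / 1528 = 0.1034.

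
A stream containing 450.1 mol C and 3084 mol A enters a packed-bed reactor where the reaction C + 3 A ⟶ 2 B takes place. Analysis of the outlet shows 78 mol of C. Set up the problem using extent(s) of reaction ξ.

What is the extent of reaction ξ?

For C: n = n₀ − 1ξ → 78 = 450.1 − 1ξ, giving ξ = 372.1 mol.
Outlet amounts (n = n₀ + ν ξ):
  C: 450.1 − 1(372.1) = 78
  A: 3084 − 3(372.1) = 1968
  B: 0 + 2(372.1) = 744.2

ξ = 372 mol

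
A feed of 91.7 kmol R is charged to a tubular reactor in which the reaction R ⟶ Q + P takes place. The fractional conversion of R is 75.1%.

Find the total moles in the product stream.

R reacted = 0.751 × 91.7 = 68.87 kmol; ν_R = −1, so ξ = 68.87/1 = 68.87 kmol.
Outlet amounts (n = n₀ + ν ξ):
  R: 91.7 − 1(68.87) = 22.83
  Q: 0 + 1(68.87) = 68.87
  P: 0 + 1(68.87) = 68.87
Total out = 22.83 + 68.87 + 68.87 = 160.6 kmol.

161 kmol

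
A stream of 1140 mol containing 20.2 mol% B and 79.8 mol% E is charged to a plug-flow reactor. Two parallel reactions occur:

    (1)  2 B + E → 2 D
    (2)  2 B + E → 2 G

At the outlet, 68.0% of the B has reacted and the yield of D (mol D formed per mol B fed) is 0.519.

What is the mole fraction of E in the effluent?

0.783

Yield of D: 2ξ₁ / 230.3 = 0.519 → ξ₁ = 59.76 mol.
Conversion of B: 2ξ₁ + 2ξ₂ = 0.68 × 230.3 = 156.6 → ξ₂ = 18.54 mol.
Outlet amounts (n = n₀ + Σ ν·ξ):
  B: 230.3 − 2(59.76) − 2(18.54) = 73.69
  E: 909.7 − 1(59.76) − 1(18.54) = 831.4
  D: 0 + 2(59.76) = 119.5
  G: 0 + 2(18.54) = 37.08
Total out = 1062 mol; y_E = 831.4 / 1062 = 0.7831.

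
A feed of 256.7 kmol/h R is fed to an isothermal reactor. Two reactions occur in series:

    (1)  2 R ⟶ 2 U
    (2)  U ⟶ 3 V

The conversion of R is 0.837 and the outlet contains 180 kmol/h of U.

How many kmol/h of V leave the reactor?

Conversion of R: R consumed = 2ξ₁ = 0.837 × 256.7 → ξ₁ = 107.4 kmol/h.
U balance: n_U = 0 + 2ξ₁ − 1ξ₂ = 180 → ξ₂ = (2·107.4 − 180)/1 = 34.86 kmol/h.
Outlet amounts (n = n₀ + Σ ν·ξ):
  R: 256.7 − 2(107.4) = 41.84
  U: 0 + 2(107.4) − 1(34.86) = 180
  V: 0 + 3(34.86) = 104.6

105 kmol/h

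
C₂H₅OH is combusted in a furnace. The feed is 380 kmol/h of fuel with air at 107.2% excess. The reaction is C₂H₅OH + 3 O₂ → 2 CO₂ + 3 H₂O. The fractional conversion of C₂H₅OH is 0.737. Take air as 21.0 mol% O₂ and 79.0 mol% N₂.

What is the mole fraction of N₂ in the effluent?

Stoichiometric O₂ = 3 × 380 = 1140 kmol/h; O₂ fed = 1140 × 2.072 = 2362 kmol/h.
N₂ fed = 2362 × 79/21 = 8886 kmol/h.
Fuel reacted = 0.737 × 380 → ξ = 280.1 kmol/h.
Outlet (n = n₀ + ν ξ):
  C₂H₅OH: 380 − 1(280.1) = 99.94
  O₂: 2362 − 3(280.1) = 1522
  N₂: 8886 (inert)
  CO₂: 0 + 2(280.1) = 560.1
  H₂O: 0 + 3(280.1) = 840.2
Total out = 11910 kmol/h; y_N₂ = 8886 / 11910 = 0.7462.

0.746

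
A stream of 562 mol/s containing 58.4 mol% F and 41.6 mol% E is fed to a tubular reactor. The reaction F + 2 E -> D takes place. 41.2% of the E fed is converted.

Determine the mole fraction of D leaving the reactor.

E reacted = 0.412 × 233.8 = 96.32 mol/s; ν_E = −2, so ξ = 96.32/2 = 48.16 mol/s.
Outlet amounts (n = n₀ + ν ξ):
  F: 328.2 − 1(48.16) = 280
  E: 233.8 − 2(48.16) = 137.5
  D: 0 + 1(48.16) = 48.16
Total out = 465.7 mol/s; y_D = 48.16 / 465.7 = 0.1034.

0.103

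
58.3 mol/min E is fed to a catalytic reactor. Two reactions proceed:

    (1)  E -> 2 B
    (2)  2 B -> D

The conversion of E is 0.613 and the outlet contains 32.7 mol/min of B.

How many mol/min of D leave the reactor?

Conversion of E: E consumed = 1ξ₁ = 0.613 × 58.3 → ξ₁ = 35.74 mol/min.
B balance: n_B = 0 + 2ξ₁ − 2ξ₂ = 32.7 → ξ₂ = (2·35.74 − 32.7)/2 = 19.39 mol/min.
Outlet amounts (n = n₀ + Σ ν·ξ):
  E: 58.3 − 1(35.74) = 22.56
  B: 0 + 2(35.74) − 2(19.39) = 32.7
  D: 0 + 1(19.39) = 19.39

19.4 mol/min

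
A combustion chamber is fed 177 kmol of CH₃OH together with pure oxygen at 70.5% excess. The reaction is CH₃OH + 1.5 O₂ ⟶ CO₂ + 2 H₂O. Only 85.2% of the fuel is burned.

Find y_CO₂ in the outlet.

0.214

Stoichiometric O₂ = 1.5 × 177 = 265.5 kmol; O₂ fed = 265.5 × 1.705 = 452.7 kmol.
Fuel reacted = 0.852 × 177 → ξ = 150.8 kmol.
Outlet (n = n₀ + ν ξ):
  CH₃OH: 177 − 1(150.8) = 26.2
  O₂: 452.7 − 1.5(150.8) = 226.5
  CO₂: 0 + 1(150.8) = 150.8
  H₂O: 0 + 2(150.8) = 301.6
Total out = 705.1 kmol; y_CO₂ = 150.8 / 705.1 = 0.2139.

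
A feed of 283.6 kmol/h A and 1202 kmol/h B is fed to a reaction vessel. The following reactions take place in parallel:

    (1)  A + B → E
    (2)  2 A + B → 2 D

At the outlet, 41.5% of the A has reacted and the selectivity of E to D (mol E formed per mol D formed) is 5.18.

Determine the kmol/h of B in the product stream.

1090 kmol/h

Conversion of A: A consumed = 0.415 × 283.6 = 117.7 kmol/h = 1ξ₁ + 2ξ₂.
Selectivity: 1ξ₁ / (2ξ₂) = 5.18 → ξ₁ = 10.36 ξ₂.
Substitute: (1·10.36 + 2) ξ₂ = 117.7 → ξ₂ = 9.522 kmol/h, ξ₁ = 98.65 kmol/h.
Outlet amounts (n = n₀ + Σ ν·ξ):
  A: 283.6 − 1(98.65) − 2(9.522) = 165.9
  B: 1202 − 1(98.65) − 1(9.522) = 1094
  E: 0 + 1(98.65) = 98.65
  D: 0 + 2(9.522) = 19.04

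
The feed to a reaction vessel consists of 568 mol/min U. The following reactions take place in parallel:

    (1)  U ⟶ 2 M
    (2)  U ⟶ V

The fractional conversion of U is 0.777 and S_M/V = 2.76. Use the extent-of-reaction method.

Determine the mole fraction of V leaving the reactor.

0.225

Conversion of U: U consumed = 0.777 × 568 = 441.3 mol/min = 1ξ₁ + 1ξ₂.
Selectivity: 2ξ₁ / (1ξ₂) = 2.76 → ξ₁ = 1.38 ξ₂.
Substitute: (1·1.38 + 1) ξ₂ = 441.3 → ξ₂ = 185.4 mol/min, ξ₁ = 255.9 mol/min.
Outlet amounts (n = n₀ + Σ ν·ξ):
  U: 568 − 1(255.9) − 1(185.4) = 126.7
  M: 0 + 2(255.9) = 511.8
  V: 0 + 1(185.4) = 185.4
Total out = 823.9 mol/min; y_V = 185.4 / 823.9 = 0.2251.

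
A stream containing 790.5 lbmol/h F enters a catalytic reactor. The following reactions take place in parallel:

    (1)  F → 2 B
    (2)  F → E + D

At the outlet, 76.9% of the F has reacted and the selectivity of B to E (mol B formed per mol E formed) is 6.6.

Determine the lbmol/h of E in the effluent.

141 lbmol/h

Conversion of F: F consumed = 0.769 × 790.5 = 607.9 lbmol/h = 1ξ₁ + 1ξ₂.
Selectivity: 2ξ₁ / (1ξ₂) = 6.6 → ξ₁ = 3.3 ξ₂.
Substitute: (1·3.3 + 1) ξ₂ = 607.9 → ξ₂ = 141.4 lbmol/h, ξ₁ = 466.5 lbmol/h.
Outlet amounts (n = n₀ + Σ ν·ξ):
  F: 790.5 − 1(466.5) − 1(141.4) = 182.6
  B: 0 + 2(466.5) = 933
  E: 0 + 1(141.4) = 141.4
  D: 0 + 1(141.4) = 141.4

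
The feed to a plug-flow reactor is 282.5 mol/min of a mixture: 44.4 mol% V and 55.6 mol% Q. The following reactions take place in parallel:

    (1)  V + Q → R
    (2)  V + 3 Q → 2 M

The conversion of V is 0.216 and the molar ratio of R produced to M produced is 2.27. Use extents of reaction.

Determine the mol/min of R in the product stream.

Conversion of V: V consumed = 0.216 × 125.4 = 27.09 mol/min = 1ξ₁ + 1ξ₂.
Selectivity: 1ξ₁ / (2ξ₂) = 2.27 → ξ₁ = 4.54 ξ₂.
Substitute: (1·4.54 + 1) ξ₂ = 27.09 → ξ₂ = 4.89 mol/min, ξ₁ = 22.2 mol/min.
Outlet amounts (n = n₀ + Σ ν·ξ):
  V: 125.4 − 1(22.2) − 1(4.89) = 98.34
  Q: 157.1 − 1(22.2) − 3(4.89) = 120.2
  R: 0 + 1(22.2) = 22.2
  M: 0 + 2(4.89) = 9.781

22.2 mol/min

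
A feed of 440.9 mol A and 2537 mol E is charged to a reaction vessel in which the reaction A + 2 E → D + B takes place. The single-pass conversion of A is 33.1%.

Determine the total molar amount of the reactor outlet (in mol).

A reacted = 0.331 × 440.9 = 145.9 mol; ν_A = −1, so ξ = 145.9/1 = 145.9 mol.
Outlet amounts (n = n₀ + ν ξ):
  A: 440.9 − 1(145.9) = 295
  E: 2537 − 2(145.9) = 2245
  D: 0 + 1(145.9) = 145.9
  B: 0 + 1(145.9) = 145.9
Total out = 295 + 2245 + 145.9 + 145.9 = 2832 mol.

2830 mol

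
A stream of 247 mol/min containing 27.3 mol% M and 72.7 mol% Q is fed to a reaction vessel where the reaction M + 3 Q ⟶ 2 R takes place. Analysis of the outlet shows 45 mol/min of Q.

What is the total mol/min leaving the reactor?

For Q: n = n₀ − 3ξ → 45 = 179.6 − 3ξ, giving ξ = 44.86 mol/min.
Outlet amounts (n = n₀ + ν ξ):
  M: 67.43 − 1(44.86) = 22.57
  Q: 179.6 − 3(44.86) = 45
  R: 0 + 2(44.86) = 89.71
Total out = 22.57 + 45 + 89.71 = 157.3 mol/min.

157 mol/min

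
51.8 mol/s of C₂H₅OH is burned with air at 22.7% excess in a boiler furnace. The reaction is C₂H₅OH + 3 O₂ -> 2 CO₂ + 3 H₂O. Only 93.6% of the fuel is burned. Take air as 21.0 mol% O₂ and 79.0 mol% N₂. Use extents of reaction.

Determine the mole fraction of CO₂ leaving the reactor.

Stoichiometric O₂ = 3 × 51.8 = 155.4 mol/s; O₂ fed = 155.4 × 1.227 = 190.7 mol/s.
N₂ fed = 190.7 × 79/21 = 717.3 mol/s.
Fuel reacted = 0.936 × 51.8 → ξ = 48.48 mol/s.
Outlet (n = n₀ + ν ξ):
  C₂H₅OH: 51.8 − 1(48.48) = 3.315
  O₂: 190.7 − 3(48.48) = 45.22
  N₂: 717.3 (inert)
  CO₂: 0 + 2(48.48) = 96.97
  H₂O: 0 + 3(48.48) = 145.5
Total out = 1008 mol/s; y_CO₂ = 96.97 / 1008 = 0.09617.

0.0962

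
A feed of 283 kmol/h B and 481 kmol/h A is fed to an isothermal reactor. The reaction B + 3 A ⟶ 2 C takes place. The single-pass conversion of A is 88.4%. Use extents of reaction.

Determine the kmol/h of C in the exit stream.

283 kmol/h

A reacted = 0.884 × 481 = 425.2 kmol/h; ν_A = −3, so ξ = 425.2/3 = 141.7 kmol/h.
Outlet amounts (n = n₀ + ν ξ):
  B: 283 − 1(141.7) = 141.3
  A: 481 − 3(141.7) = 55.8
  C: 0 + 2(141.7) = 283.5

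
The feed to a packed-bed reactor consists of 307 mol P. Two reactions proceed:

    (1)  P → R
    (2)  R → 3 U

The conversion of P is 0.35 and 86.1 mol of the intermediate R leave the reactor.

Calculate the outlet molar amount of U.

64 mol

Conversion of P: P consumed = 1ξ₁ = 0.35 × 307 → ξ₁ = 107.4 mol.
R balance: n_R = 0 + 1ξ₁ − 1ξ₂ = 86.1 → ξ₂ = (1·107.4 − 86.1)/1 = 21.35 mol.
Outlet amounts (n = n₀ + Σ ν·ξ):
  P: 307 − 1(107.4) = 199.6
  R: 0 + 1(107.4) − 1(21.35) = 86.1
  U: 0 + 3(21.35) = 64.05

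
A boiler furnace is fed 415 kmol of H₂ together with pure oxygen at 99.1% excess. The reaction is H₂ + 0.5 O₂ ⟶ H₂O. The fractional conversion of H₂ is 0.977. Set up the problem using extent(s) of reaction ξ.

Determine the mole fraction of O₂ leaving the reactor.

0.336

Stoichiometric O₂ = 0.5 × 415 = 207.5 kmol; O₂ fed = 207.5 × 1.991 = 413.1 kmol.
Fuel reacted = 0.977 × 415 → ξ = 405.5 kmol.
Outlet (n = n₀ + ν ξ):
  H₂: 415 − 1(405.5) = 9.545
  O₂: 413.1 − 0.5(405.5) = 210.4
  H₂O: 0 + 1(405.5) = 405.5
Total out = 625.4 kmol; y_O₂ = 210.4 / 625.4 = 0.3364.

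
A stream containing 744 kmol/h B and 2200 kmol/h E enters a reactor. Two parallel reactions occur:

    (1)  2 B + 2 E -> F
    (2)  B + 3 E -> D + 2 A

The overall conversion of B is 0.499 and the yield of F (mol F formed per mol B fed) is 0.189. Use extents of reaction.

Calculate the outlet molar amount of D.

90 kmol/h

Yield of F: 1ξ₁ / 744 = 0.189 → ξ₁ = 140.6 kmol/h.
Conversion of B: 2ξ₁ + 1ξ₂ = 0.499 × 744 = 371.3 → ξ₂ = 90.02 kmol/h.
Outlet amounts (n = n₀ + Σ ν·ξ):
  B: 744 − 2(140.6) − 1(90.02) = 372.7
  E: 2200 − 2(140.6) − 3(90.02) = 1649
  F: 0 + 1(140.6) = 140.6
  D: 0 + 1(90.02) = 90.02
  A: 0 + 2(90.02) = 180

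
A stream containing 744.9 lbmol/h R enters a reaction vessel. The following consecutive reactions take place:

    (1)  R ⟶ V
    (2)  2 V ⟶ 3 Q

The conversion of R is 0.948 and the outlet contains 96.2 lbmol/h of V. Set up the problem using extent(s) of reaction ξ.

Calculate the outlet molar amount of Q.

Conversion of R: R consumed = 1ξ₁ = 0.948 × 744.9 → ξ₁ = 706.2 lbmol/h.
V balance: n_V = 0 + 1ξ₁ − 2ξ₂ = 96.2 → ξ₂ = (1·706.2 − 96.2)/2 = 305 lbmol/h.
Outlet amounts (n = n₀ + Σ ν·ξ):
  R: 744.9 − 1(706.2) = 38.73
  V: 0 + 1(706.2) − 2(305) = 96.2
  Q: 0 + 3(305) = 914.9

915 lbmol/h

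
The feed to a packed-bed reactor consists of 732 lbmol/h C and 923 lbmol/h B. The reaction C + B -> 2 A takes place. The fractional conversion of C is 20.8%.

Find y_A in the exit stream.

C reacted = 0.208 × 732 = 152.3 lbmol/h; ν_C = −1, so ξ = 152.3/1 = 152.3 lbmol/h.
Outlet amounts (n = n₀ + ν ξ):
  C: 732 − 1(152.3) = 579.7
  B: 923 − 1(152.3) = 770.7
  A: 0 + 2(152.3) = 304.5
Total out = 1655 lbmol/h; y_A = 304.5 / 1655 = 0.184.

0.184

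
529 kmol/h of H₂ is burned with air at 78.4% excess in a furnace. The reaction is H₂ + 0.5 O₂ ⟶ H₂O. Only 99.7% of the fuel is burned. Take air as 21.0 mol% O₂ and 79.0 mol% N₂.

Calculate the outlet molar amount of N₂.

Stoichiometric O₂ = 0.5 × 529 = 264.5 kmol/h; O₂ fed = 264.5 × 1.784 = 471.9 kmol/h.
N₂ fed = 471.9 × 79/21 = 1775 kmol/h.
Fuel reacted = 0.997 × 529 → ξ = 527.4 kmol/h.
Outlet (n = n₀ + ν ξ):
  H₂: 529 − 1(527.4) = 1.587
  O₂: 471.9 − 0.5(527.4) = 208.2
  N₂: 1775 (inert)
  H₂O: 0 + 1(527.4) = 527.4

1780 kmol/h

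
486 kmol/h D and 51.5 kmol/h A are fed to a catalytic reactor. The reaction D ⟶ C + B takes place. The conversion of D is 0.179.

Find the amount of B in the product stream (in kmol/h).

87 kmol/h

D reacted = 0.179 × 486 = 86.99 kmol/h; ν_D = −1, so ξ = 86.99/1 = 86.99 kmol/h.
Outlet amounts (n = n₀ + ν ξ):
  D: 486 − 1(86.99) = 399
  C: 0 + 1(86.99) = 86.99
  B: 0 + 1(86.99) = 86.99
  A: 51.5 (inert)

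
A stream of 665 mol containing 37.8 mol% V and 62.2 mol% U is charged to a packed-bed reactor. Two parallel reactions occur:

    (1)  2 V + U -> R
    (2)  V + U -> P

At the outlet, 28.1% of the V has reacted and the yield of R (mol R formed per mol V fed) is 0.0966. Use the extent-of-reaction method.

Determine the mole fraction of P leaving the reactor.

Yield of R: 1ξ₁ / 251.4 = 0.0966 → ξ₁ = 24.28 mol.
Conversion of V: 2ξ₁ + 1ξ₂ = 0.281 × 251.4 = 70.63 → ξ₂ = 22.07 mol.
Outlet amounts (n = n₀ + Σ ν·ξ):
  V: 251.4 − 2(24.28) − 1(22.07) = 180.7
  U: 413.6 − 1(24.28) − 1(22.07) = 367.3
  R: 0 + 1(24.28) = 24.28
  P: 0 + 1(22.07) = 22.07
Total out = 594.4 mol; y_P = 22.07 / 594.4 = 0.03713.

0.0371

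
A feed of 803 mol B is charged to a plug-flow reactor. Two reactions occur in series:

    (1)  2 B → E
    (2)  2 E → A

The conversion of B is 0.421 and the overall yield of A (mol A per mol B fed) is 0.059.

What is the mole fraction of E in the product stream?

Conversion of B: B consumed = 2ξ₁ = 0.421 × 803 → ξ₁ = 169 mol.
Yield of A: 1ξ₂ / 803 = 0.059 → ξ₂ = 47.38 mol.
Outlet amounts (n = n₀ + Σ ν·ξ):
  B: 803 − 2(169) = 464.9
  E: 0 + 1(169) − 2(47.38) = 74.28
  A: 0 + 1(47.38) = 47.38
Total out = 586.6 mol; y_E = 74.28 / 586.6 = 0.1266.

0.127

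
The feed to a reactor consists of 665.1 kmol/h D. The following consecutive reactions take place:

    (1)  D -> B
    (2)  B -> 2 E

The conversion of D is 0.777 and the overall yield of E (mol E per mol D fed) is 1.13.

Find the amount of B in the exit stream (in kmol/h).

141 kmol/h

Conversion of D: D consumed = 1ξ₁ = 0.777 × 665.1 → ξ₁ = 516.8 kmol/h.
Yield of E: 2ξ₂ / 665.1 = 1.13 → ξ₂ = 375.8 kmol/h.
Outlet amounts (n = n₀ + Σ ν·ξ):
  D: 665.1 − 1(516.8) = 148.3
  B: 0 + 1(516.8) − 1(375.8) = 141
  E: 0 + 2(375.8) = 751.6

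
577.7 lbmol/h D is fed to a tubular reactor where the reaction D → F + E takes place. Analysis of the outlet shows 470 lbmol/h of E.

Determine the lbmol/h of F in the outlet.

For E: n = n₀ + 1ξ → 470 = 0 + 1ξ, giving ξ = 470 lbmol/h.
Outlet amounts (n = n₀ + ν ξ):
  D: 577.7 − 1(470) = 107.7
  F: 0 + 1(470) = 470
  E: 0 + 1(470) = 470

470 lbmol/h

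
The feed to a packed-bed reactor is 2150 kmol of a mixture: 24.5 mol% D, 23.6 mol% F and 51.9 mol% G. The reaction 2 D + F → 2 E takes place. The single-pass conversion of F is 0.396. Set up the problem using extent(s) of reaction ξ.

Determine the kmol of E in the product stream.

402 kmol

F reacted = 0.396 × 507.4 = 200.9 kmol; ν_F = −1, so ξ = 200.9/1 = 200.9 kmol.
Outlet amounts (n = n₀ + ν ξ):
  D: 526.8 − 2(200.9) = 124.9
  F: 507.4 − 1(200.9) = 306.5
  E: 0 + 2(200.9) = 401.9
  G: 1116 (inert)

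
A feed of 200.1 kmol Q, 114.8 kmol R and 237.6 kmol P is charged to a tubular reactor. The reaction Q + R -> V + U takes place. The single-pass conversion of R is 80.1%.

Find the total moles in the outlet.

R reacted = 0.801 × 114.8 = 91.95 kmol; ν_R = −1, so ξ = 91.95/1 = 91.95 kmol.
Outlet amounts (n = n₀ + ν ξ):
  Q: 200.1 − 1(91.95) = 108.1
  R: 114.8 − 1(91.95) = 22.85
  V: 0 + 1(91.95) = 91.95
  U: 0 + 1(91.95) = 91.95
  P: 237.6 (inert)
Total out = 108.1 + 22.85 + 91.95 + 91.95 + 237.6 = 552.5 kmol.

552 kmol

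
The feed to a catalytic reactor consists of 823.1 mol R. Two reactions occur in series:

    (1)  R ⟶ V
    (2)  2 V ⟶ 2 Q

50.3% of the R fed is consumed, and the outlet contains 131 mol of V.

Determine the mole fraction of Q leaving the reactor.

Conversion of R: R consumed = 1ξ₁ = 0.503 × 823.1 → ξ₁ = 414 mol.
V balance: n_V = 0 + 1ξ₁ − 2ξ₂ = 131 → ξ₂ = (1·414 − 131)/2 = 141.5 mol.
Outlet amounts (n = n₀ + Σ ν·ξ):
  R: 823.1 − 1(414) = 409.1
  V: 0 + 1(414) − 2(141.5) = 131
  Q: 0 + 2(141.5) = 283
Total out = 823.1 mol; y_Q = 283 / 823.1 = 0.3438.

0.344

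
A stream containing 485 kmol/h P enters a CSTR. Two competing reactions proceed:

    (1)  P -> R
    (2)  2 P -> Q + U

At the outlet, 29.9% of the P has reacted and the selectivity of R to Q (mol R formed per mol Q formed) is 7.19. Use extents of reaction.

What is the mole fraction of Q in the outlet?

0.0325

Conversion of P: P consumed = 0.299 × 485 = 145 kmol/h = 1ξ₁ + 2ξ₂.
Selectivity: 1ξ₁ / (1ξ₂) = 7.19 → ξ₁ = 7.19 ξ₂.
Substitute: (1·7.19 + 2) ξ₂ = 145 → ξ₂ = 15.78 kmol/h, ξ₁ = 113.5 kmol/h.
Outlet amounts (n = n₀ + Σ ν·ξ):
  P: 485 − 1(113.5) − 2(15.78) = 340
  R: 0 + 1(113.5) = 113.5
  Q: 0 + 1(15.78) = 15.78
  U: 0 + 1(15.78) = 15.78
Total out = 485 kmol/h; y_Q = 15.78 / 485 = 0.03254.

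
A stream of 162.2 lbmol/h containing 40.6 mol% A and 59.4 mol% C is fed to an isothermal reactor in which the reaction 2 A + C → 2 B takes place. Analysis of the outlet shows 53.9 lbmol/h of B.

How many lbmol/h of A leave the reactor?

For B: n = n₀ + 2ξ → 53.9 = 0 + 2ξ, giving ξ = 26.95 lbmol/h.
Outlet amounts (n = n₀ + ν ξ):
  A: 65.85 − 2(26.95) = 11.95
  C: 96.35 − 1(26.95) = 69.4
  B: 0 + 2(26.95) = 53.9

12 lbmol/h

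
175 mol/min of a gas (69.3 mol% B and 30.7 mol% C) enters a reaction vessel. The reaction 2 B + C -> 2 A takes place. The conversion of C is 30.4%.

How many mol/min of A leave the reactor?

32.7 mol/min

C reacted = 0.304 × 53.73 = 16.33 mol/min; ν_C = −1, so ξ = 16.33/1 = 16.33 mol/min.
Outlet amounts (n = n₀ + ν ξ):
  B: 121.3 − 2(16.33) = 88.61
  C: 53.73 − 1(16.33) = 37.39
  A: 0 + 2(16.33) = 32.66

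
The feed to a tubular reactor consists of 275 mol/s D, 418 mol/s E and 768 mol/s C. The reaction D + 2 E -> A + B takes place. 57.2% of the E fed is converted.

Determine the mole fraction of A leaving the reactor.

E reacted = 0.572 × 418 = 239.1 mol/s; ν_E = −2, so ξ = 239.1/2 = 119.5 mol/s.
Outlet amounts (n = n₀ + ν ξ):
  D: 275 − 1(119.5) = 155.5
  E: 418 − 2(119.5) = 178.9
  A: 0 + 1(119.5) = 119.5
  B: 0 + 1(119.5) = 119.5
  C: 768 (inert)
Total out = 1341 mol/s; y_A = 119.5 / 1341 = 0.08912.

0.0891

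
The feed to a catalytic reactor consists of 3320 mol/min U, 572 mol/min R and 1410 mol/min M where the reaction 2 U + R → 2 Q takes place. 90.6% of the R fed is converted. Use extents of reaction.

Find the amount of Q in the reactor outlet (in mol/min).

R reacted = 0.906 × 572 = 518.2 mol/min; ν_R = −1, so ξ = 518.2/1 = 518.2 mol/min.
Outlet amounts (n = n₀ + ν ξ):
  U: 3320 − 2(518.2) = 2284
  R: 572 − 1(518.2) = 53.77
  Q: 0 + 2(518.2) = 1036
  M: 1410 (inert)

1040 mol/min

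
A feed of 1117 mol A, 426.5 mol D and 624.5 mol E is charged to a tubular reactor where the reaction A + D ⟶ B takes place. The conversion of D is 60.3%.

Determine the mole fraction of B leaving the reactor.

0.135

D reacted = 0.603 × 426.5 = 257.2 mol; ν_D = −1, so ξ = 257.2/1 = 257.2 mol.
Outlet amounts (n = n₀ + ν ξ):
  A: 1117 − 1(257.2) = 859.8
  D: 426.5 − 1(257.2) = 169.3
  B: 0 + 1(257.2) = 257.2
  E: 624.5 (inert)
Total out = 1911 mol; y_B = 257.2 / 1911 = 0.1346.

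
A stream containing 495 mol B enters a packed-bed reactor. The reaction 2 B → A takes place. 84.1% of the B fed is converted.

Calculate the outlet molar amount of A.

B reacted = 0.841 × 495 = 416.3 mol; ν_B = −2, so ξ = 416.3/2 = 208.1 mol.
Outlet amounts (n = n₀ + ν ξ):
  B: 495 − 2(208.1) = 78.71
  A: 0 + 1(208.1) = 208.1

208 mol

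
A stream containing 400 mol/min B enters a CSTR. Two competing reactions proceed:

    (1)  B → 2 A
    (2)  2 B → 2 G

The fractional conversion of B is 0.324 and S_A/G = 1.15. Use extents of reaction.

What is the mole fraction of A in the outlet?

0.212

Conversion of B: B consumed = 0.324 × 400 = 129.6 mol/min = 1ξ₁ + 2ξ₂.
Selectivity: 2ξ₁ / (2ξ₂) = 1.15 → ξ₁ = 1.15 ξ₂.
Substitute: (1·1.15 + 2) ξ₂ = 129.6 → ξ₂ = 41.14 mol/min, ξ₁ = 47.31 mol/min.
Outlet amounts (n = n₀ + Σ ν·ξ):
  B: 400 − 1(47.31) − 2(41.14) = 270.4
  A: 0 + 2(47.31) = 94.63
  G: 0 + 2(41.14) = 82.29
Total out = 447.3 mol/min; y_A = 94.63 / 447.3 = 0.2115.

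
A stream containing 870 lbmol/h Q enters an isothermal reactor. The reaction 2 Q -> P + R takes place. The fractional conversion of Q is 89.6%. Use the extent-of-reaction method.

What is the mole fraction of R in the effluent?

0.448

Q reacted = 0.896 × 870 = 779.5 lbmol/h; ν_Q = −2, so ξ = 779.5/2 = 389.8 lbmol/h.
Outlet amounts (n = n₀ + ν ξ):
  Q: 870 − 2(389.8) = 90.48
  P: 0 + 1(389.8) = 389.8
  R: 0 + 1(389.8) = 389.8
Total out = 870 lbmol/h; y_R = 389.8 / 870 = 0.448.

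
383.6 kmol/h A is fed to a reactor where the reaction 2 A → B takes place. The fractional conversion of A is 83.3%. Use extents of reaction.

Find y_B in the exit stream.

A reacted = 0.833 × 383.6 = 319.5 kmol/h; ν_A = −2, so ξ = 319.5/2 = 159.8 kmol/h.
Outlet amounts (n = n₀ + ν ξ):
  A: 383.6 − 2(159.8) = 64.06
  B: 0 + 1(159.8) = 159.8
Total out = 223.8 kmol/h; y_B = 159.8 / 223.8 = 0.7138.

0.714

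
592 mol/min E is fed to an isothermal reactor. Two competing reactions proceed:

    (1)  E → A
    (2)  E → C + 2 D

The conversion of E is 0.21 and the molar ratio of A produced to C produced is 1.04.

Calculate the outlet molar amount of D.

122 mol/min

Conversion of E: E consumed = 0.21 × 592 = 124.3 mol/min = 1ξ₁ + 1ξ₂.
Selectivity: 1ξ₁ / (1ξ₂) = 1.04 → ξ₁ = 1.04 ξ₂.
Substitute: (1·1.04 + 1) ξ₂ = 124.3 → ξ₂ = 60.94 mol/min, ξ₁ = 63.38 mol/min.
Outlet amounts (n = n₀ + Σ ν·ξ):
  E: 592 − 1(63.38) − 1(60.94) = 467.7
  A: 0 + 1(63.38) = 63.38
  C: 0 + 1(60.94) = 60.94
  D: 0 + 2(60.94) = 121.9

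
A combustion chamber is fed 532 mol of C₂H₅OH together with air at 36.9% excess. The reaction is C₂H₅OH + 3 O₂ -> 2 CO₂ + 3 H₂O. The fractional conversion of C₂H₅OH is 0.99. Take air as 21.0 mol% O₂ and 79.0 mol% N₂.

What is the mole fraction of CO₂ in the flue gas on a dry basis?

0.107

Stoichiometric O₂ = 3 × 532 = 1596 mol; O₂ fed = 1596 × 1.369 = 2185 mol.
N₂ fed = 2185 × 79/21 = 8219 mol.
Fuel reacted = 0.99 × 532 → ξ = 526.7 mol.
Outlet (n = n₀ + ν ξ):
  C₂H₅OH: 532 − 1(526.7) = 5.32
  O₂: 2185 − 3(526.7) = 604.9
  N₂: 8219 (inert)
  CO₂: 0 + 2(526.7) = 1053
  H₂O: 0 + 3(526.7) = 1580
Dry total = 9883 mol; y_CO₂ (dry) = 1053 / 9883 = 0.1066.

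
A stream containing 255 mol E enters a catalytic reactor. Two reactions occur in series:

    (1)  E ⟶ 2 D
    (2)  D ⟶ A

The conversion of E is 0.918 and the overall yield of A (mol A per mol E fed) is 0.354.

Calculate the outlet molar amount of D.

Conversion of E: E consumed = 1ξ₁ = 0.918 × 255 → ξ₁ = 234.1 mol.
Yield of A: 1ξ₂ / 255 = 0.354 → ξ₂ = 90.27 mol.
Outlet amounts (n = n₀ + Σ ν·ξ):
  E: 255 − 1(234.1) = 20.91
  D: 0 + 2(234.1) − 1(90.27) = 377.9
  A: 0 + 1(90.27) = 90.27

378 mol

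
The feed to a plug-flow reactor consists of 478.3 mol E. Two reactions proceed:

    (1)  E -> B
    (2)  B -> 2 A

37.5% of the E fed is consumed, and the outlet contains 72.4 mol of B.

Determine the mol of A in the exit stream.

Conversion of E: E consumed = 1ξ₁ = 0.375 × 478.3 → ξ₁ = 179.4 mol.
B balance: n_B = 0 + 1ξ₁ − 1ξ₂ = 72.4 → ξ₂ = (1·179.4 − 72.4)/1 = 107 mol.
Outlet amounts (n = n₀ + Σ ν·ξ):
  E: 478.3 − 1(179.4) = 298.9
  B: 0 + 1(179.4) − 1(107) = 72.4
  A: 0 + 2(107) = 213.9

214 mol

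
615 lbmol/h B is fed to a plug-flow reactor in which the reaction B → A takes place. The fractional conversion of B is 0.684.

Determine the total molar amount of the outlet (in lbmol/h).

B reacted = 0.684 × 615 = 420.7 lbmol/h; ν_B = −1, so ξ = 420.7/1 = 420.7 lbmol/h.
Outlet amounts (n = n₀ + ν ξ):
  B: 615 − 1(420.7) = 194.3
  A: 0 + 1(420.7) = 420.7
Total out = 194.3 + 420.7 = 615 lbmol/h.

615 lbmol/h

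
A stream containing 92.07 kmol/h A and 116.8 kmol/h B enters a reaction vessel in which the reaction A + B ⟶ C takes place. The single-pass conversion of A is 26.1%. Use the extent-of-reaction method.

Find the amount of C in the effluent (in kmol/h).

24 kmol/h

A reacted = 0.261 × 92.07 = 24.03 kmol/h; ν_A = −1, so ξ = 24.03/1 = 24.03 kmol/h.
Outlet amounts (n = n₀ + ν ξ):
  A: 92.07 − 1(24.03) = 68.04
  B: 116.8 − 1(24.03) = 92.77
  C: 0 + 1(24.03) = 24.03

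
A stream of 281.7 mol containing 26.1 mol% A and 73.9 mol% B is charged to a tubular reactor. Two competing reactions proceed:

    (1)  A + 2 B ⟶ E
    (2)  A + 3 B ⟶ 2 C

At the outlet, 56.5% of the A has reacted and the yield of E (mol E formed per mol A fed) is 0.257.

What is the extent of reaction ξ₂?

Yield of E: 1ξ₁ / 73.52 = 0.257 → ξ₁ = 18.9 mol.
Conversion of A: 1ξ₁ + 1ξ₂ = 0.565 × 73.52 = 41.54 → ξ₂ = 22.65 mol.
Outlet amounts (n = n₀ + Σ ν·ξ):
  A: 73.52 − 1(18.9) − 1(22.65) = 31.98
  B: 208.2 − 2(18.9) − 3(22.65) = 102.4
  E: 0 + 1(18.9) = 18.9
  C: 0 + 2(22.65) = 45.29

ξ₂ = 22.6 mol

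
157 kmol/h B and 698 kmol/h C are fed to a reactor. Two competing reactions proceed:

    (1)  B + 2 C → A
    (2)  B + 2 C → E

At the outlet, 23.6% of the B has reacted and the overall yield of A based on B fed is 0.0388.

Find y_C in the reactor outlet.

Yield of A: 1ξ₁ / 157 = 0.0388 → ξ₁ = 6.092 kmol/h.
Conversion of B: 1ξ₁ + 1ξ₂ = 0.236 × 157 = 37.05 → ξ₂ = 30.96 kmol/h.
Outlet amounts (n = n₀ + Σ ν·ξ):
  B: 157 − 1(6.092) − 1(30.96) = 119.9
  C: 698 − 2(6.092) − 2(30.96) = 623.9
  A: 0 + 1(6.092) = 6.092
  E: 0 + 1(30.96) = 30.96
Total out = 780.9 kmol/h; y_C = 623.9 / 780.9 = 0.7989.

0.799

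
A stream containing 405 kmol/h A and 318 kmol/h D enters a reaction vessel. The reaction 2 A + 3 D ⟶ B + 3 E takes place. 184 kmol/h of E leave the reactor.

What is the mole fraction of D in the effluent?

0.203

For E: n = n₀ + 3ξ → 184 = 0 + 3ξ, giving ξ = 61.33 kmol/h.
Outlet amounts (n = n₀ + ν ξ):
  A: 405 − 2(61.33) = 282.3
  D: 318 − 3(61.33) = 134
  B: 0 + 1(61.33) = 61.33
  E: 0 + 3(61.33) = 184
Total out = 661.7 kmol/h; y_D = 134 / 661.7 = 0.2025.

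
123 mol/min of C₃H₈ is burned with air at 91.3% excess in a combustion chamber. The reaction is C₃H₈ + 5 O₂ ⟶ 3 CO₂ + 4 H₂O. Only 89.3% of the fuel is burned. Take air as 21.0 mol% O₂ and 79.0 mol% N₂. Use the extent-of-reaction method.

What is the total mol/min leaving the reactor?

Stoichiometric O₂ = 5 × 123 = 615 mol/min; O₂ fed = 615 × 1.913 = 1176 mol/min.
N₂ fed = 1176 × 79/21 = 4426 mol/min.
Fuel reacted = 0.893 × 123 → ξ = 109.8 mol/min.
Outlet (n = n₀ + ν ξ):
  C₃H₈: 123 − 1(109.8) = 13.16
  O₂: 1176 − 5(109.8) = 627.3
  N₂: 4426 (inert)
  CO₂: 0 + 3(109.8) = 329.5
  H₂O: 0 + 4(109.8) = 439.4
Total out = 13.16 + 627.3 + 4426 + 329.5 + 439.4 = 5835 mol/min.

5840 mol/min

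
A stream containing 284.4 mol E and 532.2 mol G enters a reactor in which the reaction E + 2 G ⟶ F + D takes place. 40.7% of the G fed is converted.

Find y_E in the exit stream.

G reacted = 0.407 × 532.2 = 216.6 mol; ν_G = −2, so ξ = 216.6/2 = 108.3 mol.
Outlet amounts (n = n₀ + ν ξ):
  E: 284.4 − 1(108.3) = 176.1
  G: 532.2 − 2(108.3) = 315.6
  F: 0 + 1(108.3) = 108.3
  D: 0 + 1(108.3) = 108.3
Total out = 708.3 mol; y_E = 176.1 / 708.3 = 0.2486.

0.249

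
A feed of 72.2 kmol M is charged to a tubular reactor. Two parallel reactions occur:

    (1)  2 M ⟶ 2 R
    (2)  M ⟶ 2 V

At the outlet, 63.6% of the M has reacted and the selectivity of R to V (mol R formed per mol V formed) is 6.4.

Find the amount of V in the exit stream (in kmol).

6.65 kmol

Conversion of M: M consumed = 0.636 × 72.2 = 45.92 kmol = 2ξ₁ + 1ξ₂.
Selectivity: 2ξ₁ / (2ξ₂) = 6.4 → ξ₁ = 6.4 ξ₂.
Substitute: (2·6.4 + 1) ξ₂ = 45.92 → ξ₂ = 3.327 kmol, ξ₁ = 21.3 kmol.
Outlet amounts (n = n₀ + Σ ν·ξ):
  M: 72.2 − 2(21.3) − 1(3.327) = 26.28
  R: 0 + 2(21.3) = 42.59
  V: 0 + 2(3.327) = 6.655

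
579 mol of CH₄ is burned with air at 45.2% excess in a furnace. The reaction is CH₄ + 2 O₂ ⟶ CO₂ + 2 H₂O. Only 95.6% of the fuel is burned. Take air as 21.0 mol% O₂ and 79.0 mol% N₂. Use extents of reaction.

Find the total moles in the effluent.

8590 mol

Stoichiometric O₂ = 2 × 579 = 1158 mol; O₂ fed = 1158 × 1.452 = 1681 mol.
N₂ fed = 1681 × 79/21 = 6325 mol.
Fuel reacted = 0.956 × 579 → ξ = 553.5 mol.
Outlet (n = n₀ + ν ξ):
  CH₄: 579 − 1(553.5) = 25.48
  O₂: 1681 − 2(553.5) = 574.4
  N₂: 6325 (inert)
  CO₂: 0 + 1(553.5) = 553.5
  H₂O: 0 + 2(553.5) = 1107
Total out = 25.48 + 574.4 + 6325 + 553.5 + 1107 = 8586 mol.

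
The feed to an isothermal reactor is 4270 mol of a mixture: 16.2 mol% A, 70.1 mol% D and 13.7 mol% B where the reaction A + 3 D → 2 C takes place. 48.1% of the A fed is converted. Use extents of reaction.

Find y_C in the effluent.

A reacted = 0.481 × 691.7 = 332.7 mol; ν_A = −1, so ξ = 332.7/1 = 332.7 mol.
Outlet amounts (n = n₀ + ν ξ):
  A: 691.7 − 1(332.7) = 359
  D: 2993 − 3(332.7) = 1995
  C: 0 + 2(332.7) = 665.5
  B: 585 (inert)
Total out = 3605 mol; y_C = 665.5 / 3605 = 0.1846.

0.185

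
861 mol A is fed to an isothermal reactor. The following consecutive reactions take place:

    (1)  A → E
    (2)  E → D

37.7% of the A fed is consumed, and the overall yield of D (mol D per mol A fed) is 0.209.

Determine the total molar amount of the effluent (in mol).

Conversion of A: A consumed = 1ξ₁ = 0.377 × 861 → ξ₁ = 324.6 mol.
Yield of D: 1ξ₂ / 861 = 0.209 → ξ₂ = 179.9 mol.
Outlet amounts (n = n₀ + Σ ν·ξ):
  A: 861 − 1(324.6) = 536.4
  E: 0 + 1(324.6) − 1(179.9) = 144.6
  D: 0 + 1(179.9) = 179.9
Total out = 536.4 + 144.6 + 179.9 = 861 mol.

861 mol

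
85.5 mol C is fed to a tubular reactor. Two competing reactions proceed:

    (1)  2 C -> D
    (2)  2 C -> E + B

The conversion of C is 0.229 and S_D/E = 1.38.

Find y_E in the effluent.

Conversion of C: C consumed = 0.229 × 85.5 = 19.58 mol = 2ξ₁ + 2ξ₂.
Selectivity: 1ξ₁ / (1ξ₂) = 1.38 → ξ₁ = 1.38 ξ₂.
Substitute: (2·1.38 + 2) ξ₂ = 19.58 → ξ₂ = 4.113 mol, ξ₁ = 5.676 mol.
Outlet amounts (n = n₀ + Σ ν·ξ):
  C: 85.5 − 2(5.676) − 2(4.113) = 65.92
  D: 0 + 1(5.676) = 5.676
  E: 0 + 1(4.113) = 4.113
  B: 0 + 1(4.113) = 4.113
Total out = 79.82 mol; y_E = 4.113 / 79.82 = 0.05153.

0.0515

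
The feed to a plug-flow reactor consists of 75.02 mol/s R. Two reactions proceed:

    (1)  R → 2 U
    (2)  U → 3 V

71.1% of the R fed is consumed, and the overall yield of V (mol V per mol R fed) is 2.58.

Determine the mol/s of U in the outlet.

Conversion of R: R consumed = 1ξ₁ = 0.711 × 75.02 → ξ₁ = 53.34 mol/s.
Yield of V: 3ξ₂ / 75.02 = 2.58 → ξ₂ = 64.52 mol/s.
Outlet amounts (n = n₀ + Σ ν·ξ):
  R: 75.02 − 1(53.34) = 21.68
  U: 0 + 2(53.34) − 1(64.52) = 42.16
  V: 0 + 3(64.52) = 193.6

42.2 mol/s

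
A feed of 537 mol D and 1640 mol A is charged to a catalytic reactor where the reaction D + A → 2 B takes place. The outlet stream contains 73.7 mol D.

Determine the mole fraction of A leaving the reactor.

For D: n = n₀ − 1ξ → 73.7 = 537 − 1ξ, giving ξ = 463.3 mol.
Outlet amounts (n = n₀ + ν ξ):
  D: 537 − 1(463.3) = 73.7
  A: 1640 − 1(463.3) = 1177
  B: 0 + 2(463.3) = 926.6
Total out = 2177 mol; y_A = 1177 / 2177 = 0.5405.

0.541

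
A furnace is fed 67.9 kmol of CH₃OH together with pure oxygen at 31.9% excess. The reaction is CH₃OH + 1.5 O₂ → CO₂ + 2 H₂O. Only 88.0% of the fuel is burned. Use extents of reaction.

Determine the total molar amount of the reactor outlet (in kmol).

Stoichiometric O₂ = 1.5 × 67.9 = 101.9 kmol; O₂ fed = 101.9 × 1.319 = 134.3 kmol.
Fuel reacted = 0.88 × 67.9 → ξ = 59.75 kmol.
Outlet (n = n₀ + ν ξ):
  CH₃OH: 67.9 − 1(59.75) = 8.148
  O₂: 134.3 − 1.5(59.75) = 44.71
  CO₂: 0 + 1(59.75) = 59.75
  H₂O: 0 + 2(59.75) = 119.5
Total out = 8.148 + 44.71 + 59.75 + 119.5 = 232.1 kmol.

232 kmol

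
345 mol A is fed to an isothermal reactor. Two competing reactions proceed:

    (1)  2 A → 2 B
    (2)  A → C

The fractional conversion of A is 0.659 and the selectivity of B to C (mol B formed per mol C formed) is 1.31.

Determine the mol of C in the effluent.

98.4 mol

Conversion of A: A consumed = 0.659 × 345 = 227.4 mol = 2ξ₁ + 1ξ₂.
Selectivity: 2ξ₁ / (1ξ₂) = 1.31 → ξ₁ = 0.655 ξ₂.
Substitute: (2·0.655 + 1) ξ₂ = 227.4 → ξ₂ = 98.42 mol, ξ₁ = 64.47 mol.
Outlet amounts (n = n₀ + Σ ν·ξ):
  A: 345 − 2(64.47) − 1(98.42) = 117.6
  B: 0 + 2(64.47) = 128.9
  C: 0 + 1(98.42) = 98.42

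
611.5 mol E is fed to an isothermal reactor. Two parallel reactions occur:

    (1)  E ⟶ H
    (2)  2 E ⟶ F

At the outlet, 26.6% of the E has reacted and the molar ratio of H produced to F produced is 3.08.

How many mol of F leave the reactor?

Conversion of E: E consumed = 0.266 × 611.5 = 162.7 mol = 1ξ₁ + 2ξ₂.
Selectivity: 1ξ₁ / (1ξ₂) = 3.08 → ξ₁ = 3.08 ξ₂.
Substitute: (1·3.08 + 2) ξ₂ = 162.7 → ξ₂ = 32.02 mol, ξ₁ = 98.62 mol.
Outlet amounts (n = n₀ + Σ ν·ξ):
  E: 611.5 − 1(98.62) − 2(32.02) = 448.8
  H: 0 + 1(98.62) = 98.62
  F: 0 + 1(32.02) = 32.02

32 mol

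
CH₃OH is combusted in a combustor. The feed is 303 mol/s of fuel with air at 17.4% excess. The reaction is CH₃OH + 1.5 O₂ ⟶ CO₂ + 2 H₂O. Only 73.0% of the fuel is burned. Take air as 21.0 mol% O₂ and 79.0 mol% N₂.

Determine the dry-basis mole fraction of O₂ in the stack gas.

Stoichiometric O₂ = 1.5 × 303 = 454.5 mol/s; O₂ fed = 454.5 × 1.174 = 533.6 mol/s.
N₂ fed = 533.6 × 79/21 = 2007 mol/s.
Fuel reacted = 0.73 × 303 → ξ = 221.2 mol/s.
Outlet (n = n₀ + ν ξ):
  CH₃OH: 303 − 1(221.2) = 81.81
  O₂: 533.6 − 1.5(221.2) = 201.8
  N₂: 2007 (inert)
  CO₂: 0 + 1(221.2) = 221.2
  H₂O: 0 + 2(221.2) = 442.4
Dry total = 2512 mol/s; y_O₂ (dry) = 201.8 / 2512 = 0.08033.

0.0803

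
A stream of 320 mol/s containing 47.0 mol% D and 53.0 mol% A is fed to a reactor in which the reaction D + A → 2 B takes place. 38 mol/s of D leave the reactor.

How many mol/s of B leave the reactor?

225 mol/s

For D: n = n₀ − 1ξ → 38 = 150.4 − 1ξ, giving ξ = 112.4 mol/s.
Outlet amounts (n = n₀ + ν ξ):
  D: 150.4 − 1(112.4) = 38
  A: 169.6 − 1(112.4) = 57.2
  B: 0 + 2(112.4) = 224.8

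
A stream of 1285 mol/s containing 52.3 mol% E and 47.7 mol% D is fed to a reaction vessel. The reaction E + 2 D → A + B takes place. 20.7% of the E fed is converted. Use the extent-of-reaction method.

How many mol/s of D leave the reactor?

E reacted = 0.207 × 672.1 = 139.1 mol/s; ν_E = −1, so ξ = 139.1/1 = 139.1 mol/s.
Outlet amounts (n = n₀ + ν ξ):
  E: 672.1 − 1(139.1) = 532.9
  D: 612.9 − 2(139.1) = 334.7
  A: 0 + 1(139.1) = 139.1
  B: 0 + 1(139.1) = 139.1

335 mol/s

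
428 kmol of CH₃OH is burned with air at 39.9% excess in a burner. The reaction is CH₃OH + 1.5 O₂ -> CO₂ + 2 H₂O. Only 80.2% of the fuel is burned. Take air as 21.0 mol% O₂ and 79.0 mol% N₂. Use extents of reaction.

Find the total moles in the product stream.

4880 kmol

Stoichiometric O₂ = 1.5 × 428 = 642 kmol; O₂ fed = 642 × 1.399 = 898.2 kmol.
N₂ fed = 898.2 × 79/21 = 3379 kmol.
Fuel reacted = 0.802 × 428 → ξ = 343.3 kmol.
Outlet (n = n₀ + ν ξ):
  CH₃OH: 428 − 1(343.3) = 84.74
  O₂: 898.2 − 1.5(343.3) = 383.3
  N₂: 3379 (inert)
  CO₂: 0 + 1(343.3) = 343.3
  H₂O: 0 + 2(343.3) = 686.5
Total out = 84.74 + 383.3 + 3379 + 343.3 + 686.5 = 4877 kmol.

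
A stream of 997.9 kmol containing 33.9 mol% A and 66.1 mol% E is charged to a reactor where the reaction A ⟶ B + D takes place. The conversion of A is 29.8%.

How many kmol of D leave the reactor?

101 kmol

A reacted = 0.298 × 338.3 = 100.8 kmol; ν_A = −1, so ξ = 100.8/1 = 100.8 kmol.
Outlet amounts (n = n₀ + ν ξ):
  A: 338.3 − 1(100.8) = 237.5
  B: 0 + 1(100.8) = 100.8
  D: 0 + 1(100.8) = 100.8
  E: 659.6 (inert)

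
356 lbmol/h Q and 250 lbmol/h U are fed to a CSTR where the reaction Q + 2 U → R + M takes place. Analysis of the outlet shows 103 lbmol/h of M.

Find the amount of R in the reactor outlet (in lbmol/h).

103 lbmol/h

For M: n = n₀ + 1ξ → 103 = 0 + 1ξ, giving ξ = 103 lbmol/h.
Outlet amounts (n = n₀ + ν ξ):
  Q: 356 − 1(103) = 253
  U: 250 − 2(103) = 44
  R: 0 + 1(103) = 103
  M: 0 + 1(103) = 103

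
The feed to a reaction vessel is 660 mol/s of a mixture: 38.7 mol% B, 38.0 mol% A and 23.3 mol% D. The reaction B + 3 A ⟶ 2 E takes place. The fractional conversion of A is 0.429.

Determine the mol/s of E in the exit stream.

71.7 mol/s

A reacted = 0.429 × 250.8 = 107.6 mol/s; ν_A = −3, so ξ = 107.6/3 = 35.86 mol/s.
Outlet amounts (n = n₀ + ν ξ):
  B: 255.4 − 1(35.86) = 219.6
  A: 250.8 − 3(35.86) = 143.2
  E: 0 + 2(35.86) = 71.73
  D: 153.8 (inert)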